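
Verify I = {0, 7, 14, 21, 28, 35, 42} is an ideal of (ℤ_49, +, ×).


Check ideal conditions for I = {0, 7, 14, 21, 28, 35, 42} in ℤ_49:
(1) I is an additive subgroup? Yes
(2) For r ∈ ℤ_49 and a ∈ I: r·a ∈ I? Yes

Yes, I is an ideal of ℤ_49


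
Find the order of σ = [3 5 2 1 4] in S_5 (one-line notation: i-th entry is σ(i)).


Cycle decomposition: (1 3 2 5 4)
Cycle lengths: 5
Order = lcm(5) = 5

ord(σ) = 5


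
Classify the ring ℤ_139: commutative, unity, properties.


ℤ_139 is a commutative ring with unity 1; 139 is prime, so ℤ_139 is a field (hence an integral domain)
Commutative: Yes
Integral domain: Yes
Has unity: Yes

ℤ_139: Commutative=Yes, Unity=Yes


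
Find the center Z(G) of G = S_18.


Z(G) = {g ∈ G | gx = xg for all x ∈ G}
S_n is non-abelian for n ≥ 3; Z(S_18) is trivial

Z(S_18) = {e}


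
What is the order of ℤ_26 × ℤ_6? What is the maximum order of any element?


|ℤ_26 × ℤ_6| = 26 × 6 = 156
Max element order = lcm(26,6) = 78
Cyclic? No (gcd=2)

|ℤ_26×ℤ_6| = 156, max element order = 78


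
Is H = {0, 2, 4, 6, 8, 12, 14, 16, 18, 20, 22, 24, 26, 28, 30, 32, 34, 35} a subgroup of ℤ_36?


Subgroup test for H = {0, 2, 4, 6, 8, 12, 14, 16, 18, 20, 22, 24, 26, 28, 30, 32, 34, 35} in (ℤ_36, +):
(1) 0 ∈ H? Yes
(2) Closure: for all a,b ∈ H, (a+b) mod 36 ∈ H? No  [counterexample: 2 + 8 = 10 ∉ H]
(3) Inverses: for all a ∈ H, -a mod 36 ∈ H? No

No, H is not a subgroup of ℤ_36


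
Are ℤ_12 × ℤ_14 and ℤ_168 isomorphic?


Comparing ℤ_12 × ℤ_14 and ℤ_168:
gcd(12,14) = 2 ≠ 1. Max element order in ℤ_12×ℤ_14 is lcm(12,14) = 84 < 168, so it has no element of order 168

No, ℤ_12 × ℤ_14 ≇ ℤ_168


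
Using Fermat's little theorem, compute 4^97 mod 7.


Fermat's little theorem: if p is prime and gcd(a,p)=1, then a^(p-1) ≡ 1 (mod p)
p = 7 is prime, gcd(4,7) = 1
Reduce exponent: 97 mod 6 = 1
So 4^97 ≡ 4^1 (mod 7)
4^1 mod 7 = 4

4^97 ≡ 4 (mod 7)


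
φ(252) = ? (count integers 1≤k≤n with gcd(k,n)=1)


Factor n: 252 = 2^2 × 3^2 × 7
φ(n) = n · ∏(1 - 1/p) over distinct primes p | n
φ(252) = 252 · (1 - 1/2) · (1 - 1/3) · (1 - 1/7) = 72

φ(252) = 72


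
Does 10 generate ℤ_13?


g generates ℤ_n iff gcd(g, n) = 1
gcd(10, 13) = 1
Since gcd = 1, 10 is a generator.

Yes, 10 generates ℤ_13


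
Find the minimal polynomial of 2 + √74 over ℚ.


Let α = 2 + √74. Then α - 2 = √74, so (α - 2)² = 74, giving α² - 4α - 70 = 0. Degree 2 and α ∉ ℚ, so this is the minimal polynomial.

Minimal polynomial: x² - 4x - 70


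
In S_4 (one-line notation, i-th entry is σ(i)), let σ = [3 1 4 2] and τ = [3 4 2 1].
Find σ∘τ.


σ∘τ: apply τ first, then σ
1 →τ 3 →σ 4
2 →τ 4 →σ 2
3 →τ 2 →σ 1
4 →τ 1 →σ 3

σ∘τ = [4 2 1 3]


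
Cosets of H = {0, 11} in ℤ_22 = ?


H = {0, 11}, |H| = 2
Number of cosets = |G|/|H| = 22/2 = 11
0 + H = {0, 11}
1 + H = {1, 12}
2 + H = {2, 13}
3 + H = {3, 14}
4 + H = {4, 15}
5 + H = {5, 16}
6 + H = {6, 17}
7 + H = {7, 18}
8 + H = {8, 19}
9 + H = {9, 20}
10 + H = {10, 21}

Cosets: 0+H={0,11}; 1+H={1,12}; 2+H={2,13}; 3+H={3,14}; 4+H={4,15}; 5+H={5,16}; 6+H={6,17}; 7+H={7,18}; 8+H={8,19}; 9+H={9,20}; 10+H={10,21}


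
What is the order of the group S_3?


|S_n| = n! (number of permutations of n symbols)
|S_3| = 3! = 6

|S_3| = 6


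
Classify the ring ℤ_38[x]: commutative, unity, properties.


ℤ_38 has zero divisors (2·19 ≡ 0), and these lift to constant zero divisors in ℤ_38[x]; so not an integral domain
Commutative: Yes
Integral domain: No
Has unity: Yes

ℤ_38[x]: Commutative=Yes, Unity=Yes


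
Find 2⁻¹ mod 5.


Use the extended Euclidean algorithm to write 1 = 2·s + 5·t; then s mod 5 is the inverse.
Euclidean algorithm:
  2 = 0·5 + 2
  5 = 2·2 + 1
  2 = 2·1 + 0
gcd(2,5) = 1
Back-substitution gives: 2·(-2) + 5·(1) = 1
So 2⁻¹ ≡ -2 ≡ 3 (mod 5)
Check: 2 × 3 = 6 ≡ 1 (mod 5) ✓

2⁻¹ ≡ 3 (mod 5)


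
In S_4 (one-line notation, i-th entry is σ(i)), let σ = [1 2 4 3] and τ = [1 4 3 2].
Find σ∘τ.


σ∘τ: apply τ first, then σ
1 →τ 1 →σ 1
2 →τ 4 →σ 3
3 →τ 3 →σ 4
4 →τ 2 →σ 2

σ∘τ = [1 3 4 2]


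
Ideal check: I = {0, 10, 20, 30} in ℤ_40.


Check ideal conditions for I = {0, 10, 20, 30} in ℤ_40:
(1) I is an additive subgroup? Yes
(2) For r ∈ ℤ_40 and a ∈ I: r·a ∈ I? Yes

Yes, I is an ideal of ℤ_40


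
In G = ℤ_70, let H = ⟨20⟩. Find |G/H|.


|⟨20⟩| = n / gcd(20, 70) = 70 / 10 = 7
H is normal (ℤ_70 is abelian).
|G/H| = |G| / |H| = 70 / 7 = 10

|G/H| = 10


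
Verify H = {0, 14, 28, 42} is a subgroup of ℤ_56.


Subgroup test for H = {0, 14, 28, 42} in (ℤ_56, +):
(1) 0 ∈ H? Yes
(2) Closure: for all a,b ∈ H, (a+b) mod 56 ∈ H? Yes
(3) Inverses: for all a ∈ H, -a mod 56 ∈ H? Yes

Yes, H is a subgroup of ℤ_56


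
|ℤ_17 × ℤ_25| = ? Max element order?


|ℤ_17 × ℤ_25| = 17 × 25 = 425
Max element order = lcm(17,25) = 425
Cyclic? Yes (gcd=1)

|ℤ_17×ℤ_25| = 425, max element order = 425


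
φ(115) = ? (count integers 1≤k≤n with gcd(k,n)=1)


Factor n: 115 = 5 × 23
φ(n) = n · ∏(1 - 1/p) over distinct primes p | n
φ(115) = 115 · (1 - 1/5) · (1 - 1/23) = 88

φ(115) = 88


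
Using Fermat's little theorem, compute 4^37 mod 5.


Fermat's little theorem: if p is prime and gcd(a,p)=1, then a^(p-1) ≡ 1 (mod p)
p = 5 is prime, gcd(4,5) = 1
Reduce exponent: 37 mod 4 = 1
So 4^37 ≡ 4^1 (mod 5)
4^1 mod 5 = 4

4^37 ≡ 4 (mod 5)


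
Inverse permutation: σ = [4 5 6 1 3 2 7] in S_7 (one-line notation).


To find σ⁻¹, swap domain and range:
σ(1) = 4 → σ⁻¹(4) = 1
σ(2) = 5 → σ⁻¹(5) = 2
σ(3) = 6 → σ⁻¹(6) = 3
σ(4) = 1 → σ⁻¹(1) = 4
σ(5) = 3 → σ⁻¹(3) = 5
σ(6) = 2 → σ⁻¹(2) = 6
σ(7) = 7 → σ⁻¹(7) = 7

σ⁻¹ = [4 6 5 1 2 3 7]


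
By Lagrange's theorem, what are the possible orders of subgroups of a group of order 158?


Lagrange's theorem: |H| divides |G|
|G| = 158
Divisors of 158: 1, 2, 79, 158

Possible subgroup orders: {1, 2, 79, 158}


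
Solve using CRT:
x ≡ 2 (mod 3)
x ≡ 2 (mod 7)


m₁ = 3, m₂ = 7, gcd = 1, so CRT applies. M = m₁·m₂ = 21
Let M₁ = M/m₁ = 7, M₂ = M/m₂ = 3
Find y₁ ≡ M₁⁻¹ (mod m₁): 7⁻¹ ≡ 1 (mod 3)
Find y₂ ≡ M₂⁻¹ (mod m₂): 3⁻¹ ≡ 5 (mod 7)
x = a₁·M₁·y₁ + a₂·M₂·y₂ = 2·7·1 + 2·3·5 = 44
Reduce mod 21: x ≡ 2
Check: 2 mod 3 = 2 ✓, 2 mod 7 = 2 ✓

x ≡ 2 (mod 21)


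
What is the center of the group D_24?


Z(G) = {g ∈ G | gx = xg for all x ∈ G}
For even n, Z(D_n) = {e, r^(n/2)}: the 180° rotation r^12 commutes with every reflection and rotation

Z(D_24) = {e, r^12}


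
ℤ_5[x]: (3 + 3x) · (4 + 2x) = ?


Expand and collect like terms; reduce coefficients mod 5:
x^0: 3·4 = 12 ≡ 2 (mod 5)
x^1: 3·2 + 3·4 = 18 ≡ 3 (mod 5)
x^2: 3·2 = 6 ≡ 1 (mod 5)
Result: 2 + 3x + x^2

f · g = 2 + 3x + x^2


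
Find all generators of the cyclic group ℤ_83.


g generates ℤ_n iff gcd(g,n) = 1
Prime factors of 83: 83
Generators are g ∈ {1,...,82} not divisible by any of these primes.
Generators: {1, 2, 3, 4, 5, 6, 7, 8, 9, 10, 11, 12, 13, 14, 15, 16, 17, 18, 19, 20, 21, 22, 23, 24, 25, 26, 27, 28, 29, 30, 31, 32, 33, 34, 35, 36, 37, 38, 39, 40, 41, 42, 43, 44, 45, 46, 47, 48, 49, 50, 51, 52, 53, 54, 55, 56, 57, 58, 59, 60, 61, 62, 63, 64, 65, 66, 67, 68, 69, 70, 71, 72, 73, 74, 75, 76, 77, 78, 79, 80, 81, 82}
Number of generators = φ(83) = 82

Generators of ℤ_83 = {1, 2, 3, 4, 5, 6, 7, 8, 9, 10, 11, 12, 13, 14, 15, 16, 17, 18, 19, 20, 21, 22, 23, 24, 25, 26, 27, 28, 29, 30, 31, 32, 33, 34, 35, 36, 37, 38, 39, 40, 41, 42, 43, 44, 45, 46, 47, 48, 49, 50, 51, 52, 53, 54, 55, 56, 57, 58, 59, 60, 61, 62, 63, 64, 65, 66, 67, 68, 69, 70, 71, 72, 73, 74, 75, 76, 77, 78, 79, 80, 81, 82}


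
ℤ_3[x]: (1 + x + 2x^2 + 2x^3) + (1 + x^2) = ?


Add coefficients mod 3:
x^0: 1 + 1 = 2 (mod 3)
x^1: 1 + 0 = 1 (mod 3)
x^2: 2 + 1 = 0 (mod 3)
x^3: 2 + 0 = 2 (mod 3)
Result: 2 + x + 2x^3

f + g = 2 + x + 2x^3


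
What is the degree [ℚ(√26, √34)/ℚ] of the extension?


[ℚ(√26,√34):ℚ] = [ℚ(√26,√34):ℚ(√26)]·[ℚ(√26):ℚ] = 2·2 = 4

[ℚ(√26, √34)/ℚ] = 4


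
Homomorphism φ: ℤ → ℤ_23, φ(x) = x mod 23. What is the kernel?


Kernel = preimage of identity
ker(φ) = {x ∈ ℤ : x ≡ 0 (mod 23)} = 23ℤ = {0, ±23, ±46, ...}

ker(φ) = 23ℤ


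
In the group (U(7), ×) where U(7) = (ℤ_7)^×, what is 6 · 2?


Operation: multiplication mod 7
6 · 2 = (a × b) mod 7 with a = 6, b = 2

6 · 2 = 5


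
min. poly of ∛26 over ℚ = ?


∛26 satisfies x³ - 26 = 0, irreducible over ℚ (no rational root; 26 is not a perfect cube)

Minimal polynomial: x³ - 26


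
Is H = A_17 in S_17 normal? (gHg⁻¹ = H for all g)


H = A_17 in S_17
A_17 has index 2 in S_17, and every subgroup of index 2 is normal

Yes, normal subgroup


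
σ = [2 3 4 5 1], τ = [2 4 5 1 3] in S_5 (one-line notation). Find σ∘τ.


σ∘τ: apply τ first, then σ
1 →τ 2 →σ 3
2 →τ 4 →σ 5
3 →τ 5 →σ 1
4 →τ 1 →σ 2
5 →τ 3 →σ 4

σ∘τ = [3 5 1 2 4]


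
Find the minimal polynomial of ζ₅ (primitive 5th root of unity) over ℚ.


ζ₅ is a root of Φ₅(x) = x⁴ + x³ + x² + x + 1, irreducible over ℚ

Minimal polynomial: x⁴ + x³ + x² + x + 1


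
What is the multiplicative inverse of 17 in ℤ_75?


Use the extended Euclidean algorithm to write 1 = 17·s + 75·t; then s mod 75 is the inverse.
Euclidean algorithm:
  17 = 0·75 + 17
  75 = 4·17 + 7
  17 = 2·7 + 3
  7 = 2·3 + 1
  3 = 3·1 + 0
gcd(17,75) = 1
Back-substitution gives: 17·(-22) + 75·(5) = 1
So 17⁻¹ ≡ -22 ≡ 53 (mod 75)
Check: 17 × 53 = 901 ≡ 1 (mod 75) ✓

17⁻¹ ≡ 53 (mod 75)


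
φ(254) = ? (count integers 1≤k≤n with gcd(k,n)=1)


Factor n: 254 = 2 × 127
φ(n) = n · ∏(1 - 1/p) over distinct primes p | n
φ(254) = 254 · (1 - 1/2) · (1 - 1/127) = 126

φ(254) = 126


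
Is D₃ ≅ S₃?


Comparing D₃ and S₃:
Both are the unique non-abelian group of order 6

Yes, D₃ ≅ S₃


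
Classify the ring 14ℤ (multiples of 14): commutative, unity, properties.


14ℤ is a commutative ring under +,× but has no multiplicative identity (1 ∉ 14ℤ); it has no zero divisors, but without unity it is not an integral domain
Commutative: Yes
Integral domain: No
Has unity: No

14ℤ (multiples of 14): Commutative=Yes, Unity=No


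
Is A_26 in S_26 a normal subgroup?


H = A_26 in S_26
A_26 has index 2 in S_26, and every subgroup of index 2 is normal

Yes, normal subgroup


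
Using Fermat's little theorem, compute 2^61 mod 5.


Fermat's little theorem: if p is prime and gcd(a,p)=1, then a^(p-1) ≡ 1 (mod p)
p = 5 is prime, gcd(2,5) = 1
Reduce exponent: 61 mod 4 = 1
So 2^61 ≡ 2^1 (mod 5)
2^1 mod 5 = 2

2^61 ≡ 2 (mod 5)


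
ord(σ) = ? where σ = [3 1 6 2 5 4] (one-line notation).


Cycle decomposition: (1 3 6 4 2)
Cycle lengths: 5
Order = lcm(5) = 5

ord(σ) = 5


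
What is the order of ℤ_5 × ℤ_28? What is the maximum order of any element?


|ℤ_5 × ℤ_28| = 5 × 28 = 140
Max element order = lcm(5,28) = 140
Cyclic? Yes (gcd=1)

|ℤ_5×ℤ_28| = 140, max element order = 140


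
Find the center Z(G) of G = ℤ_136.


Z(G) = {g ∈ G | gx = xg for all x ∈ G}
ℤ_136 is abelian, so Z(G) = G

Z(ℤ_136) = ℤ_136


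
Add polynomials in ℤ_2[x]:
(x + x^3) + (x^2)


Add coefficients mod 2:
x^0: 0 + 0 = 0 (mod 2)
x^1: 1 + 0 = 1 (mod 2)
x^2: 0 + 1 = 1 (mod 2)
x^3: 1 + 0 = 1 (mod 2)
Result: x + x^2 + x^3

f + g = x + x^2 + x^3


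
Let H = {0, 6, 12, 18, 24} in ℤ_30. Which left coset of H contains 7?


7 + H = {7 + h (mod 30) : h ∈ H}
7+0=7, 7+6=13, 7+12=19, 7+18=25, 7+24=1
7 + H = {1, 7, 13, 19, 25} = 1 + H

7 + H = {1, 7, 13, 19, 25}


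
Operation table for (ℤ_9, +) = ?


Elements: {0, 1, 2, 3, 4, 5, 6, 7, 8}
Operation: addition mod 9
Entry (a, b) = (a + b) mod 9

Cayley table:
  | 0 | 1 | 2 | 3 | 4 | 5 | 6 | 7 | 8
0 | 0 | 1 | 2 | 3 | 4 | 5 | 6 | 7 | 8
1 | 1 | 2 | 3 | 4 | 5 | 6 | 7 | 8 | 0
2 | 2 | 3 | 4 | 5 | 6 | 7 | 8 | 0 | 1
3 | 3 | 4 | 5 | 6 | 7 | 8 | 0 | 1 | 2
4 | 4 | 5 | 6 | 7 | 8 | 0 | 1 | 2 | 3
5 | 5 | 6 | 7 | 8 | 0 | 1 | 2 | 3 | 4
6 | 6 | 7 | 8 | 0 | 1 | 2 | 3 | 4 | 5
7 | 7 | 8 | 0 | 1 | 2 | 3 | 4 | 5 | 6
8 | 8 | 0 | 1 | 2 | 3 | 4 | 5 | 6 | 7


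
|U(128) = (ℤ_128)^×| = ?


U(n) is the group of units mod n; |U(n)| = φ(n)
|U(128)| = φ(128) = 64

|U(128) = (ℤ_128)^×| = 64


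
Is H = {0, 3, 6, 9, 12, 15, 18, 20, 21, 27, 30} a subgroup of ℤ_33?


Subgroup test for H = {0, 3, 6, 9, 12, 15, 18, 20, 21, 27, 30} in (ℤ_33, +):
(1) 0 ∈ H? Yes
(2) Closure: for all a,b ∈ H, (a+b) mod 33 ∈ H? No  [counterexample: 3 + 20 = 23 ∉ H]
(3) Inverses: for all a ∈ H, -a mod 33 ∈ H? No

No, H is not a subgroup of ℤ_33


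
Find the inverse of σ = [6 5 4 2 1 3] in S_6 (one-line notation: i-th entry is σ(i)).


To find σ⁻¹, swap domain and range:
σ(1) = 6 → σ⁻¹(6) = 1
σ(2) = 5 → σ⁻¹(5) = 2
σ(3) = 4 → σ⁻¹(4) = 3
σ(4) = 2 → σ⁻¹(2) = 4
σ(5) = 1 → σ⁻¹(1) = 5
σ(6) = 3 → σ⁻¹(3) = 6

σ⁻¹ = [5 4 6 3 2 1]


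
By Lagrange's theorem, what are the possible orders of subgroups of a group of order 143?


Lagrange's theorem: |H| divides |G|
|G| = 143
Divisors of 143: 1, 11, 13, 143

Possible subgroup orders: {1, 11, 13, 143}


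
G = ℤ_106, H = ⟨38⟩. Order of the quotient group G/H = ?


|⟨38⟩| = n / gcd(38, 106) = 106 / 2 = 53
H is normal (ℤ_106 is abelian).
|G/H| = |G| / |H| = 106 / 53 = 2

|G/H| = 2


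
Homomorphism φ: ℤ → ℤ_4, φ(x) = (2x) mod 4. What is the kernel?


Kernel = preimage of identity
ker(φ) = {x ∈ ℤ : 2x ≡ 0 (mod 4)}. gcd(2,4) = 2, so 2x ≡ 0 (mod 4) ⟺ x ≡ 0 (mod 4/2 = 2). Hence ker(φ) = 2ℤ

ker(φ) = 2ℤ


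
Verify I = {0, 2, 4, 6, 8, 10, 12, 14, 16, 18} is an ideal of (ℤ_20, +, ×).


Check ideal conditions for I = {0, 2, 4, 6, 8, 10, 12, 14, 16, 18} in ℤ_20:
(1) I is an additive subgroup? Yes
(2) For r ∈ ℤ_20 and a ∈ I: r·a ∈ I? Yes

Yes, I is an ideal of ℤ_20


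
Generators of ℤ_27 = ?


g generates ℤ_n iff gcd(g,n) = 1
Prime factors of 27: 3
Generators are g ∈ {1,...,26} not divisible by any of these primes.
Generators: {1, 2, 4, 5, 7, 8, 10, 11, 13, 14, 16, 17, 19, 20, 22, 23, 25, 26}
Number of generators = φ(27) = 18

Generators of ℤ_27 = {1, 2, 4, 5, 7, 8, 10, 11, 13, 14, 16, 17, 19, 20, 22, 23, 25, 26}


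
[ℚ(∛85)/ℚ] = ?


∛85 has minimal polynomial x³ - 85 (irreducible over ℚ since 85 is not a perfect cube)

[ℚ(∛85)/ℚ] = 3


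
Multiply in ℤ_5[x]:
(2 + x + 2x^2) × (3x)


Expand and collect like terms; reduce coefficients mod 5:
x^0: 2·0 = 0 ≡ 0 (mod 5)
x^1: 2·3 + 1·0 = 6 ≡ 1 (mod 5)
x^2: 1·3 + 2·0 = 3 ≡ 3 (mod 5)
x^3: 2·3 = 6 ≡ 1 (mod 5)
Result: x + 3x^2 + x^3

f · g = x + 3x^2 + x^3


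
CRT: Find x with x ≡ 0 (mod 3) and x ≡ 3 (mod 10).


m₁ = 3, m₂ = 10, gcd = 1, so CRT applies. M = m₁·m₂ = 30
Let M₁ = M/m₁ = 10, M₂ = M/m₂ = 3
Find y₁ ≡ M₁⁻¹ (mod m₁): 10⁻¹ ≡ 1 (mod 3)
Find y₂ ≡ M₂⁻¹ (mod m₂): 3⁻¹ ≡ 7 (mod 10)
x = a₁·M₁·y₁ + a₂·M₂·y₂ = 0·10·1 + 3·3·7 = 63
Reduce mod 30: x ≡ 3
Check: 3 mod 3 = 0 ✓, 3 mod 10 = 3 ✓

x ≡ 3 (mod 30)


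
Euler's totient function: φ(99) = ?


Factor n: 99 = 3^2 × 11
φ(n) = n · ∏(1 - 1/p) over distinct primes p | n
φ(99) = 99 · (1 - 1/3) · (1 - 1/11) = 60

φ(99) = 60


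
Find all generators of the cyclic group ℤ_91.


g generates ℤ_n iff gcd(g,n) = 1
Prime factors of 91: 7, 13
Generators are g ∈ {1,...,90} not divisible by any of these primes.
Generators: {1, 2, 3, 4, 5, 6, 8, 9, 10, 11, 12, 15, 16, 17, 18, 19, 20, 22, 23, 24, 25, 27, 29, 30, 31, 32, 33, 34, 36, 37, 38, 40, 41, 43, 44, 45, 46, 47, 48, 50, 51, 53, 54, 55, 57, 58, 59, 60, 61, 62, 64, 66, 67, 68, 69, 71, 72, 73, 74, 75, 76, 79, 80, 81, 82, 83, 85, 86, 87, 88, 89, 90}
Number of generators = φ(91) = 72

Generators of ℤ_91 = {1, 2, 3, 4, 5, 6, 8, 9, 10, 11, 12, 15, 16, 17, 18, 19, 20, 22, 23, 24, 25, 27, 29, 30, 31, 32, 33, 34, 36, 37, 38, 40, 41, 43, 44, 45, 46, 47, 48, 50, 51, 53, 54, 55, 57, 58, 59, 60, 61, 62, 64, 66, 67, 68, 69, 71, 72, 73, 74, 75, 76, 79, 80, 81, 82, 83, 85, 86, 87, 88, 89, 90}


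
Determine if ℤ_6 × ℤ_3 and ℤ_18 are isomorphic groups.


Comparing ℤ_6 × ℤ_3 and ℤ_18:
gcd(6,3) = 3 ≠ 1. Max element order in ℤ_6×ℤ_3 is lcm(6,3) = 6 < 18, so it has no element of order 18

No, ℤ_6 × ℤ_3 ≇ ℤ_18


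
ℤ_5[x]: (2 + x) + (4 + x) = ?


Add coefficients mod 5:
x^0: 2 + 4 = 1 (mod 5)
x^1: 1 + 1 = 2 (mod 5)
Result: 1 + 2x

f + g = 1 + 2x


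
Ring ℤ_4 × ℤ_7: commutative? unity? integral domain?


Direct product ring; commutative with unity (1,1); but (1,0)·(0,1) = (0,0) gives zero divisors, so not an integral domain
Commutative: Yes
Integral domain: No
Has unity: Yes

ℤ_4 × ℤ_7: Commutative=Yes, Unity=Yes


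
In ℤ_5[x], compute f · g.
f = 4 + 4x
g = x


Expand and collect like terms; reduce coefficients mod 5:
x^0: 4·0 = 0 ≡ 0 (mod 5)
x^1: 4·1 + 4·0 = 4 ≡ 4 (mod 5)
x^2: 4·1 = 4 ≡ 4 (mod 5)
Result: 4x + 4x^2

f · g = 4x + 4x^2


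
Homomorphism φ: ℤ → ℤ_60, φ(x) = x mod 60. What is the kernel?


Kernel = preimage of identity
ker(φ) = {x ∈ ℤ : x ≡ 0 (mod 60)} = 60ℤ = {0, ±60, ±120, ...}

ker(φ) = 60ℤ


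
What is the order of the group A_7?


|A_n| = n!/2 (even permutations)
|A_7| = 7!/2 = 5040/2 = 2520

|A_7| = 2520


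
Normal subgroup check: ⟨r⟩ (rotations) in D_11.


H = ⟨r⟩ (rotations) in D_11
The rotation subgroup ⟨r⟩ has index 2 in D_11, so it is normal

Yes, normal subgroup


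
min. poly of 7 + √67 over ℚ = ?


Let α = 7 + √67. Then α - 7 = √67, so (α - 7)² = 67, giving α² - 14α - 18 = 0. Degree 2 and α ∉ ℚ, so this is the minimal polynomial.

Minimal polynomial: x² - 14x - 18


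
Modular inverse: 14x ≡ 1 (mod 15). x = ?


Use the extended Euclidean algorithm to write 1 = 14·s + 15·t; then s mod 15 is the inverse.
Euclidean algorithm:
  14 = 0·15 + 14
  15 = 1·14 + 1
  14 = 14·1 + 0
gcd(14,15) = 1
Back-substitution gives: 14·(-1) + 15·(1) = 1
So 14⁻¹ ≡ -1 ≡ 14 (mod 15)
Check: 14 × 14 = 196 ≡ 1 (mod 15) ✓

14⁻¹ ≡ 14 (mod 15)


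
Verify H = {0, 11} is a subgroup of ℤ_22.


Subgroup test for H = {0, 11} in (ℤ_22, +):
(1) 0 ∈ H? Yes
(2) Closure: for all a,b ∈ H, (a+b) mod 22 ∈ H? Yes
(3) Inverses: for all a ∈ H, -a mod 22 ∈ H? Yes

Yes, H is a subgroup of ℤ_22


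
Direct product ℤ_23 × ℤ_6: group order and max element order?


|ℤ_23 × ℤ_6| = 23 × 6 = 138
Max element order = lcm(23,6) = 138
Cyclic? Yes (gcd=1)

|ℤ_23×ℤ_6| = 138, max element order = 138


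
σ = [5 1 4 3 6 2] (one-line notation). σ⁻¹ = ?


To find σ⁻¹, swap domain and range:
σ(1) = 5 → σ⁻¹(5) = 1
σ(2) = 1 → σ⁻¹(1) = 2
σ(3) = 4 → σ⁻¹(4) = 3
σ(4) = 3 → σ⁻¹(3) = 4
σ(5) = 6 → σ⁻¹(6) = 5
σ(6) = 2 → σ⁻¹(2) = 6

σ⁻¹ = [2 6 4 3 1 5]


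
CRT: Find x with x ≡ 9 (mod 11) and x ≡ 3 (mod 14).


m₁ = 11, m₂ = 14, gcd = 1, so CRT applies. M = m₁·m₂ = 154
Let M₁ = M/m₁ = 14, M₂ = M/m₂ = 11
Find y₁ ≡ M₁⁻¹ (mod m₁): 14⁻¹ ≡ 4 (mod 11)
Find y₂ ≡ M₂⁻¹ (mod m₂): 11⁻¹ ≡ 9 (mod 14)
x = a₁·M₁·y₁ + a₂·M₂·y₂ = 9·14·4 + 3·11·9 = 801
Reduce mod 154: x ≡ 31
Check: 31 mod 11 = 9 ✓, 31 mod 14 = 3 ✓

x ≡ 31 (mod 154)


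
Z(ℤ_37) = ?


Z(G) = {g ∈ G | gx = xg for all x ∈ G}
ℤ_37 is abelian, so Z(G) = G

Z(ℤ_37) = ℤ_37


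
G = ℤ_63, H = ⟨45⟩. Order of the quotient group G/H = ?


|⟨45⟩| = n / gcd(45, 63) = 63 / 9 = 7
H is normal (ℤ_63 is abelian).
|G/H| = |G| / |H| = 63 / 7 = 9

|G/H| = 9


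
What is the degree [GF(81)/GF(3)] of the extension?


GF(81) = GF(3^4), so the extension degree is 4

[GF(81)/GF(3)] = 4


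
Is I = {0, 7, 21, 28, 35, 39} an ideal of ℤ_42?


Check ideal conditions for I = {0, 7, 21, 28, 35, 39} in ℤ_42:
(1) I is an additive subgroup? No
(2) For r ∈ ℤ_42 and a ∈ I: r·a ∈ I? No  [counterexample: r=2, a=7, r·a mod 42 = 14 ∉ I]

No, I is not an ideal of ℤ_42


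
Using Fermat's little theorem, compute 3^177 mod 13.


Fermat's little theorem: if p is prime and gcd(a,p)=1, then a^(p-1) ≡ 1 (mod p)
p = 13 is prime, gcd(3,13) = 1
Reduce exponent: 177 mod 12 = 9
So 3^177 ≡ 3^9 (mod 13)
3^9 mod 13 = 1

3^177 ≡ 1 (mod 13)


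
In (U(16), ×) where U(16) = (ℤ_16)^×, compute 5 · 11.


Operation: multiplication mod 16
5 · 11 = (a × b) mod 16 with a = 5, b = 11

5 · 11 = 7


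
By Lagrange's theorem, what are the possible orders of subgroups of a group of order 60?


Lagrange's theorem: |H| divides |G|
|G| = 60
Divisors of 60: 1, 2, 3, 4, 5, 6, 10, 12, 15, 20, 30, 60

Possible subgroup orders: {1, 2, 3, 4, 5, 6, 10, 12, 15, 20, 30, 60}


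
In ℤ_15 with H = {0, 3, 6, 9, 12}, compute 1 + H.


1 + H = {1 + h (mod 15) : h ∈ H}
1+0=1, 1+3=4, 1+6=7, 1+9=10, 1+12=13

1 + H = {1, 4, 7, 10, 13}


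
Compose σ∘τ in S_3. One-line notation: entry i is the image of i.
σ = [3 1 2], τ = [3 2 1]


σ∘τ: apply τ first, then σ
1 →τ 3 →σ 2
2 →τ 2 →σ 1
3 →τ 1 →σ 3

σ∘τ = [2 1 3]


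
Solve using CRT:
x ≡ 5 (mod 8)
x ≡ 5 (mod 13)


m₁ = 8, m₂ = 13, gcd = 1, so CRT applies. M = m₁·m₂ = 104
Let M₁ = M/m₁ = 13, M₂ = M/m₂ = 8
Find y₁ ≡ M₁⁻¹ (mod m₁): 13⁻¹ ≡ 5 (mod 8)
Find y₂ ≡ M₂⁻¹ (mod m₂): 8⁻¹ ≡ 5 (mod 13)
x = a₁·M₁·y₁ + a₂·M₂·y₂ = 5·13·5 + 5·8·5 = 525
Reduce mod 104: x ≡ 5
Check: 5 mod 8 = 5 ✓, 5 mod 13 = 5 ✓

x ≡ 5 (mod 104)


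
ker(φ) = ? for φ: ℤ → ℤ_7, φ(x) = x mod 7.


Kernel = preimage of identity
ker(φ) = {x ∈ ℤ : x ≡ 0 (mod 7)} = 7ℤ = {0, ±7, ±14, ...}

ker(φ) = 7ℤ


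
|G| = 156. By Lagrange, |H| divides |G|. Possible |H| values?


Lagrange's theorem: |H| divides |G|
|G| = 156
Divisors of 156: 1, 2, 3, 4, 6, 12, 13, 26, 39, 52, 78, 156

Possible subgroup orders: {1, 2, 3, 4, 6, 12, 13, 26, 39, 52, 78, 156}


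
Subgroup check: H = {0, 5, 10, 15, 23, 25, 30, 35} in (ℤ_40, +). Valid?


Subgroup test for H = {0, 5, 10, 15, 23, 25, 30, 35} in (ℤ_40, +):
(1) 0 ∈ H? Yes
(2) Closure: for all a,b ∈ H, (a+b) mod 40 ∈ H? No  [counterexample: 5 + 15 = 20 ∉ H]
(3) Inverses: for all a ∈ H, -a mod 40 ∈ H? No

No, H is not a subgroup of ℤ_40


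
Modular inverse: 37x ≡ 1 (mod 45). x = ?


Use the extended Euclidean algorithm to write 1 = 37·s + 45·t; then s mod 45 is the inverse.
Euclidean algorithm:
  37 = 0·45 + 37
  45 = 1·37 + 8
  37 = 4·8 + 5
  8 = 1·5 + 3
  5 = 1·3 + 2
  3 = 1·2 + 1
  2 = 2·1 + 0
gcd(37,45) = 1
Back-substitution gives: 37·(-17) + 45·(14) = 1
So 37⁻¹ ≡ -17 ≡ 28 (mod 45)
Check: 37 × 28 = 1036 ≡ 1 (mod 45) ✓

37⁻¹ ≡ 28 (mod 45)


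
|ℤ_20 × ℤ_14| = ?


|A × B| = |A| · |B|
|ℤ_20 × ℤ_14| = 20 × 14 = 280

|ℤ_20 × ℤ_14| = 280


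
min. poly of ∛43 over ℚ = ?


∛43 satisfies x³ - 43 = 0, irreducible over ℚ (no rational root; 43 is not a perfect cube)

Minimal polynomial: x³ - 43


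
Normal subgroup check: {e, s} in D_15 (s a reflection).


H = {e, s} in D_15 (s a reflection)
r·s·r⁻¹ = sr⁻² ≠ s for n ≥ 3, so {e, s} is not closed under conjugation

No, not a normal subgroup


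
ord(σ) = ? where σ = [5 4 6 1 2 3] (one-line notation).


Cycle decomposition: (1 5 2 4) (3 6)
Cycle lengths: 4, 2
Order = lcm(4, 2) = 4

ord(σ) = 4


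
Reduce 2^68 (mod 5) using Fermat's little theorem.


Fermat's little theorem: if p is prime and gcd(a,p)=1, then a^(p-1) ≡ 1 (mod p)
p = 5 is prime, gcd(2,5) = 1
Reduce exponent: 68 mod 4 = 0
So 2^68 ≡ 2^0 (mod 5)
2^0 = 1

2^68 ≡ 1 (mod 5)


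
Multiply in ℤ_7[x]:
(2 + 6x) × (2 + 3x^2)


Expand and collect like terms; reduce coefficients mod 7:
x^0: 2·2 = 4 ≡ 4 (mod 7)
x^1: 2·0 + 6·2 = 12 ≡ 5 (mod 7)
x^2: 2·3 + 6·0 = 6 ≡ 6 (mod 7)
x^3: 6·3 = 18 ≡ 4 (mod 7)
Result: 4 + 5x + 6x^2 + 4x^3

f · g = 4 + 5x + 6x^2 + 4x^3


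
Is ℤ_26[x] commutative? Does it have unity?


ℤ_26 has zero divisors (2·13 ≡ 0), and these lift to constant zero divisors in ℤ_26[x]; so not an integral domain
Commutative: Yes
Integral domain: No
Has unity: Yes

ℤ_26[x]: Commutative=Yes, Unity=Yes


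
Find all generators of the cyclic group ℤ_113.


g generates ℤ_n iff gcd(g,n) = 1
Prime factors of 113: 113
Generators are g ∈ {1,...,112} not divisible by any of these primes.
Generators: {1, 2, 3, 4, 5, 6, 7, 8, 9, 10, 11, 12, 13, 14, 15, 16, 17, 18, 19, 20, 21, 22, 23, 24, 25, 26, 27, 28, 29, 30, 31, 32, 33, 34, 35, 36, 37, 38, 39, 40, 41, 42, 43, 44, 45, 46, 47, 48, 49, 50, 51, 52, 53, 54, 55, 56, 57, 58, 59, 60, 61, 62, 63, 64, 65, 66, 67, 68, 69, 70, 71, 72, 73, 74, 75, 76, 77, 78, 79, 80, 81, 82, 83, 84, 85, 86, 87, 88, 89, 90, 91, 92, 93, 94, 95, 96, 97, 98, 99, 100, 101, 102, 103, 104, 105, 106, 107, 108, 109, 110, 111, 112}
Number of generators = φ(113) = 112

Generators of ℤ_113 = {1, 2, 3, 4, 5, 6, 7, 8, 9, 10, 11, 12, 13, 14, 15, 16, 17, 18, 19, 20, 21, 22, 23, 24, 25, 26, 27, 28, 29, 30, 31, 32, 33, 34, 35, 36, 37, 38, 39, 40, 41, 42, 43, 44, 45, 46, 47, 48, 49, 50, 51, 52, 53, 54, 55, 56, 57, 58, 59, 60, 61, 62, 63, 64, 65, 66, 67, 68, 69, 70, 71, 72, 73, 74, 75, 76, 77, 78, 79, 80, 81, 82, 83, 84, 85, 86, 87, 88, 89, 90, 91, 92, 93, 94, 95, 96, 97, 98, 99, 100, 101, 102, 103, 104, 105, 106, 107, 108, 109, 110, 111, 112}


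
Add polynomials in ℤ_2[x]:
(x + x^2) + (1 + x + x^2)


Add coefficients mod 2:
x^0: 0 + 1 = 1 (mod 2)
x^1: 1 + 1 = 0 (mod 2)
x^2: 1 + 1 = 0 (mod 2)
Result: 1

f + g = 1


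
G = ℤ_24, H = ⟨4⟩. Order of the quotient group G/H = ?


|⟨4⟩| = n / gcd(4, 24) = 24 / 4 = 6
H is normal (ℤ_24 is abelian).
|G/H| = |G| / |H| = 24 / 6 = 4

|G/H| = 4


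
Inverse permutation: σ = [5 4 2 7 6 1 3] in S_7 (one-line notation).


To find σ⁻¹, swap domain and range:
σ(1) = 5 → σ⁻¹(5) = 1
σ(2) = 4 → σ⁻¹(4) = 2
σ(3) = 2 → σ⁻¹(2) = 3
σ(4) = 7 → σ⁻¹(7) = 4
σ(5) = 6 → σ⁻¹(6) = 5
σ(6) = 1 → σ⁻¹(1) = 6
σ(7) = 3 → σ⁻¹(3) = 7

σ⁻¹ = [6 3 7 2 1 5 4]


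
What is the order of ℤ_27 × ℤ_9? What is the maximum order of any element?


|ℤ_27 × ℤ_9| = 27 × 9 = 243
Max element order = lcm(27,9) = 27
Cyclic? No (gcd=9)

|ℤ_27×ℤ_9| = 243, max element order = 27


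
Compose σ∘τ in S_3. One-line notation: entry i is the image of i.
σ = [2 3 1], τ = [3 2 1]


σ∘τ: apply τ first, then σ
1 →τ 3 →σ 1
2 →τ 2 →σ 3
3 →τ 1 →σ 2

σ∘τ = [1 3 2]


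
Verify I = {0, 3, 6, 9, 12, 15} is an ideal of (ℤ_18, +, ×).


Check ideal conditions for I = {0, 3, 6, 9, 12, 15} in ℤ_18:
(1) I is an additive subgroup? Yes
(2) For r ∈ ℤ_18 and a ∈ I: r·a ∈ I? Yes

Yes, I is an ideal of ℤ_18


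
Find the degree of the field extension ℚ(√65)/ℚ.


√65 has minimal polynomial x² - 65 (irreducible over ℚ since 65 is squarefree)

[ℚ(√65)/ℚ] = 2


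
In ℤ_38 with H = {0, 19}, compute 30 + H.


30 + H = {30 + h (mod 38) : h ∈ H}
30+0=30, 30+19=11
30 + H = {11, 30} = 11 + H

30 + H = {11, 30}


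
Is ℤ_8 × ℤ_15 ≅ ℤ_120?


Comparing ℤ_8 × ℤ_15 and ℤ_120:
gcd(8,15) = 1, so ℤ_8 × ℤ_15 ≅ ℤ_120 (CRT)

Yes, ℤ_8 × ℤ_15 ≅ ℤ_120


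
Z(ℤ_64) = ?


Z(G) = {g ∈ G | gx = xg for all x ∈ G}
ℤ_64 is abelian, so Z(G) = G

Z(ℤ_64) = ℤ_64


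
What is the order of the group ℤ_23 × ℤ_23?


|A × B| = |A| · |B|
|ℤ_23 × ℤ_23| = 23 × 23 = 529

|ℤ_23 × ℤ_23| = 529


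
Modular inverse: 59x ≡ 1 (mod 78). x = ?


Use the extended Euclidean algorithm to write 1 = 59·s + 78·t; then s mod 78 is the inverse.
Euclidean algorithm:
  59 = 0·78 + 59
  78 = 1·59 + 19
  59 = 3·19 + 2
  19 = 9·2 + 1
  2 = 2·1 + 0
gcd(59,78) = 1
Back-substitution gives: 59·(-37) + 78·(28) = 1
So 59⁻¹ ≡ -37 ≡ 41 (mod 78)
Check: 59 × 41 = 2419 ≡ 1 (mod 78) ✓

59⁻¹ ≡ 41 (mod 78)


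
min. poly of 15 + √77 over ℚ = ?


Let α = 15 + √77. Then α - 15 = √77, so (α - 15)² = 77, giving α² - 30α + 148 = 0. Degree 2 and α ∉ ℚ, so this is the minimal polynomial.

Minimal polynomial: x² - 30x + 148


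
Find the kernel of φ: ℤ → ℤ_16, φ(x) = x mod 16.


Kernel = preimage of identity
ker(φ) = {x ∈ ℤ : x ≡ 0 (mod 16)} = 16ℤ = {0, ±16, ±32, ...}

ker(φ) = 16ℤ


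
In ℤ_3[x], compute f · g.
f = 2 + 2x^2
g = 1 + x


Expand and collect like terms; reduce coefficients mod 3:
x^0: 2·1 = 2 ≡ 2 (mod 3)
x^1: 2·1 + 0·1 = 2 ≡ 2 (mod 3)
x^2: 0·1 + 2·1 = 2 ≡ 2 (mod 3)
x^3: 2·1 = 2 ≡ 2 (mod 3)
Result: 2 + 2x + 2x^2 + 2x^3

f · g = 2 + 2x + 2x^2 + 2x^3


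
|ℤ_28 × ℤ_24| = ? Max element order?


|ℤ_28 × ℤ_24| = 28 × 24 = 672
Max element order = lcm(28,24) = 168
Cyclic? No (gcd=4)

|ℤ_28×ℤ_24| = 672, max element order = 168


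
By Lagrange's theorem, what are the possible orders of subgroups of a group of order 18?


Lagrange's theorem: |H| divides |G|
|G| = 18
Divisors of 18: 1, 2, 3, 6, 9, 18

Possible subgroup orders: {1, 2, 3, 6, 9, 18}


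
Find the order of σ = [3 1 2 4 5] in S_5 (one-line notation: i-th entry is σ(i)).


Cycle decomposition: (1 3 2)
Cycle lengths: 3
Order = lcm(3) = 3

ord(σ) = 3


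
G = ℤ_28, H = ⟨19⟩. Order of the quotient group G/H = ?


|⟨19⟩| = n / gcd(19, 28) = 28 / 1 = 28
H is normal (ℤ_28 is abelian).
|G/H| = |G| / |H| = 28 / 28 = 1

|G/H| = 1


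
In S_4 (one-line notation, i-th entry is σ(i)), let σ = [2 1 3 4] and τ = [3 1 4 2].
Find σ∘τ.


σ∘τ: apply τ first, then σ
1 →τ 3 →σ 3
2 →τ 1 →σ 2
3 →τ 4 →σ 4
4 →τ 2 →σ 1

σ∘τ = [3 2 4 1]


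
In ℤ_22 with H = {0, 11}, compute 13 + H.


13 + H = {13 + h (mod 22) : h ∈ H}
13+0=13, 13+11=2
13 + H = {2, 13} = 2 + H

13 + H = {2, 13}


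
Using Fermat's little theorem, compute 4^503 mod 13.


Fermat's little theorem: if p is prime and gcd(a,p)=1, then a^(p-1) ≡ 1 (mod p)
p = 13 is prime, gcd(4,13) = 1
Reduce exponent: 503 mod 12 = 11
So 4^503 ≡ 4^11 (mod 13)
4^11 mod 13 = 10

4^503 ≡ 10 (mod 13)


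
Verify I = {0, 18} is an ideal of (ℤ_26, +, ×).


Check ideal conditions for I = {0, 18} in ℤ_26:
(1) I is an additive subgroup? No
(2) For r ∈ ℤ_26 and a ∈ I: r·a ∈ I? No  [counterexample: r=2, a=18, r·a mod 26 = 10 ∉ I]

No, I is not an ideal of ℤ_26


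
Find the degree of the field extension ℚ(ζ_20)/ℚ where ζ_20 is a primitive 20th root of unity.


[ℚ(ζ_n):ℚ] = deg Φ_n(x) = φ(n). Here φ(20) = 8

[ℚ(ζ_20)/ℚ where ζ_20 is a primitive 20th root of unity] = 8


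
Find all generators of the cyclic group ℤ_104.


g generates ℤ_n iff gcd(g,n) = 1
Prime factors of 104: 2, 13
Generators are g ∈ {1,...,103} not divisible by any of these primes.
Generators: {1, 3, 5, 7, 9, 11, 15, 17, 19, 21, 23, 25, 27, 29, 31, 33, 35, 37, 41, 43, 45, 47, 49, 51, 53, 55, 57, 59, 61, 63, 67, 69, 71, 73, 75, 77, 79, 81, 83, 85, 87, 89, 93, 95, 97, 99, 101, 103}
Number of generators = φ(104) = 48

Generators of ℤ_104 = {1, 3, 5, 7, 9, 11, 15, 17, 19, 21, 23, 25, 27, 29, 31, 33, 35, 37, 41, 43, 45, 47, 49, 51, 53, 55, 57, 59, 61, 63, 67, 69, 71, 73, 75, 77, 79, 81, 83, 85, 87, 89, 93, 95, 97, 99, 101, 103}


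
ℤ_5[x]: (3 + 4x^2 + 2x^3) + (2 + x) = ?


Add coefficients mod 5:
x^0: 3 + 2 = 0 (mod 5)
x^1: 0 + 1 = 1 (mod 5)
x^2: 4 + 0 = 4 (mod 5)
x^3: 2 + 0 = 2 (mod 5)
Result: x + 4x^2 + 2x^3

f + g = x + 4x^2 + 2x^3


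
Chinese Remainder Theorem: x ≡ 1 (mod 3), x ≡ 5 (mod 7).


m₁ = 3, m₂ = 7, gcd = 1, so CRT applies. M = m₁·m₂ = 21
Let M₁ = M/m₁ = 7, M₂ = M/m₂ = 3
Find y₁ ≡ M₁⁻¹ (mod m₁): 7⁻¹ ≡ 1 (mod 3)
Find y₂ ≡ M₂⁻¹ (mod m₂): 3⁻¹ ≡ 5 (mod 7)
x = a₁·M₁·y₁ + a₂·M₂·y₂ = 1·7·1 + 5·3·5 = 82
Reduce mod 21: x ≡ 19
Check: 19 mod 3 = 1 ✓, 19 mod 7 = 5 ✓

x ≡ 19 (mod 21)


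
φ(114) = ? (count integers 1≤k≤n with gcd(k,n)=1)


Factor n: 114 = 2 × 3 × 19
φ(n) = n · ∏(1 - 1/p) over distinct primes p | n
φ(114) = 114 · (1 - 1/2) · (1 - 1/3) · (1 - 1/19) = 36

φ(114) = 36


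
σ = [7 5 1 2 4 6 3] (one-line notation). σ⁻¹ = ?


To find σ⁻¹, swap domain and range:
σ(1) = 7 → σ⁻¹(7) = 1
σ(2) = 5 → σ⁻¹(5) = 2
σ(3) = 1 → σ⁻¹(1) = 3
σ(4) = 2 → σ⁻¹(2) = 4
σ(5) = 4 → σ⁻¹(4) = 5
σ(6) = 6 → σ⁻¹(6) = 6
σ(7) = 3 → σ⁻¹(3) = 7

σ⁻¹ = [3 4 7 5 2 6 1]


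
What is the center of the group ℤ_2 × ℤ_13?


Z(G) = {g ∈ G | gx = xg for all x ∈ G}
Direct product of abelian groups is abelian, so Z(G) = G

Z(ℤ_2 × ℤ_13) = ℤ_2 × ℤ_13


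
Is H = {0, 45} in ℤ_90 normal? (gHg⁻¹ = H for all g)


H = {0, 45} in ℤ_90
ℤ_90 is abelian; every subgroup of an abelian group is normal

Yes, normal subgroup


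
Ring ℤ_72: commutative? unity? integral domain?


ℤ_72 is a commutative ring with unity 1; 72 = 2×36 is composite, so 2·36 ≡ 0 gives zero divisors (not an integral domain)
Commutative: Yes
Integral domain: No
Has unity: Yes

ℤ_72: Commutative=Yes, Unity=Yes


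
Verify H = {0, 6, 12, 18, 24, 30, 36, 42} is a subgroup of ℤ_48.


Subgroup test for H = {0, 6, 12, 18, 24, 30, 36, 42} in (ℤ_48, +):
(1) 0 ∈ H? Yes
(2) Closure: for all a,b ∈ H, (a+b) mod 48 ∈ H? Yes
(3) Inverses: for all a ∈ H, -a mod 48 ∈ H? Yes

Yes, H is a subgroup of ℤ_48


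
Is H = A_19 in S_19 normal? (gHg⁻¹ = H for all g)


H = A_19 in S_19
A_19 has index 2 in S_19, and every subgroup of index 2 is normal

Yes, normal subgroup


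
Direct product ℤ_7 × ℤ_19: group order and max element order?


|ℤ_7 × ℤ_19| = 7 × 19 = 133
Max element order = lcm(7,19) = 133
Cyclic? Yes (gcd=1)

|ℤ_7×ℤ_19| = 133, max element order = 133


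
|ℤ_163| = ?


ℤ_n has n elements.

|ℤ_163| = 163


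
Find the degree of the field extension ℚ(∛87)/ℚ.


∛87 has minimal polynomial x³ - 87 (irreducible over ℚ since 87 is not a perfect cube)

[ℚ(∛87)/ℚ] = 3


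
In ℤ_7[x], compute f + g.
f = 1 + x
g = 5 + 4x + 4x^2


Add coefficients mod 7:
x^0: 1 + 5 = 6 (mod 7)
x^1: 1 + 4 = 5 (mod 7)
x^2: 0 + 4 = 4 (mod 7)
Result: 6 + 5x + 4x^2

f + g = 6 + 5x + 4x^2


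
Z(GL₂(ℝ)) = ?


Z(G) = {g ∈ G | gx = xg for all x ∈ G}
Only scalar multiples of the identity commute with all invertible matrices

Z(GL₂(ℝ)) = {aI : a ∈ ℝ, a ≠ 0}


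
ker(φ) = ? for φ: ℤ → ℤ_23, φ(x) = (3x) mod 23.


Kernel = preimage of identity
ker(φ) = {x ∈ ℤ : 3x ≡ 0 (mod 23)}. gcd(3,23) = 1, so 3x ≡ 0 (mod 23) ⟺ x ≡ 0 (mod 23/1 = 23). Hence ker(φ) = 23ℤ

ker(φ) = 23ℤ


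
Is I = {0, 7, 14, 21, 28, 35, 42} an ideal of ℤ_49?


Check ideal conditions for I = {0, 7, 14, 21, 28, 35, 42} in ℤ_49:
(1) I is an additive subgroup? Yes
(2) For r ∈ ℤ_49 and a ∈ I: r·a ∈ I? Yes

Yes, I is an ideal of ℤ_49


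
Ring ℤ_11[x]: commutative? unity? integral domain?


ℤ_11 is a field (n prime), so ℤ_11[x] is a commutative integral domain with unity
Commutative: Yes
Integral domain: Yes
Has unity: Yes

ℤ_11[x]: Commutative=Yes, Unity=Yes


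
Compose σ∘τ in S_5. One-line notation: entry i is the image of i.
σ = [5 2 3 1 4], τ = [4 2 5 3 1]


σ∘τ: apply τ first, then σ
1 →τ 4 →σ 1
2 →τ 2 →σ 2
3 →τ 5 →σ 4
4 →τ 3 →σ 3
5 →τ 1 →σ 5

σ∘τ = [1 2 4 3 5]


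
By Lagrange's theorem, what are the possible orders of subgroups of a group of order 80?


Lagrange's theorem: |H| divides |G|
|G| = 80
Divisors of 80: 1, 2, 4, 5, 8, 10, 16, 20, 40, 80

Possible subgroup orders: {1, 2, 4, 5, 8, 10, 16, 20, 40, 80}


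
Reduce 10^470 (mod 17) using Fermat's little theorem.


Fermat's little theorem: if p is prime and gcd(a,p)=1, then a^(p-1) ≡ 1 (mod p)
p = 17 is prime, gcd(10,17) = 1
Reduce exponent: 470 mod 16 = 6
So 10^470 ≡ 10^6 (mod 17)
10^6 mod 17 = 9

10^470 ≡ 9 (mod 17)


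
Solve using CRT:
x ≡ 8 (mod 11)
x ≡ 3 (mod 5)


m₁ = 11, m₂ = 5, gcd = 1, so CRT applies. M = m₁·m₂ = 55
Let M₁ = M/m₁ = 5, M₂ = M/m₂ = 11
Find y₁ ≡ M₁⁻¹ (mod m₁): 5⁻¹ ≡ 9 (mod 11)
Find y₂ ≡ M₂⁻¹ (mod m₂): 11⁻¹ ≡ 1 (mod 5)
x = a₁·M₁·y₁ + a₂·M₂·y₂ = 8·5·9 + 3·11·1 = 393
Reduce mod 55: x ≡ 8
Check: 8 mod 11 = 8 ✓, 8 mod 5 = 3 ✓

x ≡ 8 (mod 55)


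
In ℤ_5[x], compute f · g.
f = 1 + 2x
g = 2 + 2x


Expand and collect like terms; reduce coefficients mod 5:
x^0: 1·2 = 2 ≡ 2 (mod 5)
x^1: 1·2 + 2·2 = 6 ≡ 1 (mod 5)
x^2: 2·2 = 4 ≡ 4 (mod 5)
Result: 2 + x + 4x^2

f · g = 2 + x + 4x^2


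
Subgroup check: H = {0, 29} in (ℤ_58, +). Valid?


Subgroup test for H = {0, 29} in (ℤ_58, +):
(1) 0 ∈ H? Yes
(2) Closure: for all a,b ∈ H, (a+b) mod 58 ∈ H? Yes
(3) Inverses: for all a ∈ H, -a mod 58 ∈ H? Yes

Yes, H is a subgroup of ℤ_58


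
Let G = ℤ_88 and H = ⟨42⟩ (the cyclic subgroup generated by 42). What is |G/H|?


|⟨42⟩| = n / gcd(42, 88) = 88 / 2 = 44
H is normal (ℤ_88 is abelian).
|G/H| = |G| / |H| = 88 / 44 = 2

|G/H| = 2


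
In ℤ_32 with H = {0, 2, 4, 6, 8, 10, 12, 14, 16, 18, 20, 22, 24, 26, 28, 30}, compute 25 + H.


25 + H = {25 + h (mod 32) : h ∈ H}
25+0=25, 25+2=27, 25+4=29, 25+6=31, 25+8=1, 25+10=3, 25+12=5, 25+14=7, 25+16=9, 25+18=11, 25+20=13, 25+22=15, 25+24=17, 25+26=19, 25+28=21, 25+30=23
25 + H = {1, 3, 5, 7, 9, 11, 13, 15, 17, 19, 21, 23, 25, 27, 29, 31} = 1 + H

25 + H = {1, 3, 5, 7, 9, 11, 13, 15, 17, 19, 21, 23, 25, 27, 29, 31}


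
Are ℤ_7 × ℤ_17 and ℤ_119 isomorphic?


Comparing ℤ_7 × ℤ_17 and ℤ_119:
gcd(7,17) = 1, so ℤ_7 × ℤ_17 ≅ ℤ_119 (CRT)

Yes, ℤ_7 × ℤ_17 ≅ ℤ_119


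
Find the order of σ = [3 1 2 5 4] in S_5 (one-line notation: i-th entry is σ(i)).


Cycle decomposition: (1 3 2) (4 5)
Cycle lengths: 3, 2
Order = lcm(3, 2) = 6

ord(σ) = 6


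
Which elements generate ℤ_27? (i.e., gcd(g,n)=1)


g generates ℤ_n iff gcd(g,n) = 1
Prime factors of 27: 3
Generators are g ∈ {1,...,26} not divisible by any of these primes.
Generators: {1, 2, 4, 5, 7, 8, 10, 11, 13, 14, 16, 17, 19, 20, 22, 23, 25, 26}
Number of generators = φ(27) = 18

Generators of ℤ_27 = {1, 2, 4, 5, 7, 8, 10, 11, 13, 14, 16, 17, 19, 20, 22, 23, 25, 26}


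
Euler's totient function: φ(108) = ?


Factor n: 108 = 2^2 × 3^3
φ(n) = n · ∏(1 - 1/p) over distinct primes p | n
φ(108) = 108 · (1 - 1/2) · (1 - 1/3) = 36

φ(108) = 36


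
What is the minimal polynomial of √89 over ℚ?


√89 satisfies x² - 89 = 0, irreducible over ℚ since 89 is squarefree

Minimal polynomial: x² - 89


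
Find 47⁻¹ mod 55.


Use the extended Euclidean algorithm to write 1 = 47·s + 55·t; then s mod 55 is the inverse.
Euclidean algorithm:
  47 = 0·55 + 47
  55 = 1·47 + 8
  47 = 5·8 + 7
  8 = 1·7 + 1
  7 = 7·1 + 0
gcd(47,55) = 1
Back-substitution gives: 47·(-7) + 55·(6) = 1
So 47⁻¹ ≡ -7 ≡ 48 (mod 55)
Check: 47 × 48 = 2256 ≡ 1 (mod 55) ✓

47⁻¹ ≡ 48 (mod 55)
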